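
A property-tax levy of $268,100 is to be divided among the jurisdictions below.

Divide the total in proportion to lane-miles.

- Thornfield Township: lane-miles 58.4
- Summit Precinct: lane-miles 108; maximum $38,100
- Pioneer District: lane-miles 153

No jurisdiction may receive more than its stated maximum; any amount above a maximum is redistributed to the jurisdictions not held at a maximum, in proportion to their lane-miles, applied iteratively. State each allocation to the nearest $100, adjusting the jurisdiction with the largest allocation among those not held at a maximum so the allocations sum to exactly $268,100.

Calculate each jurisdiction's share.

Total lane-miles = 319.4.
Pro-rata shares before constraints: Thornfield Township 49,020.16; Summit Precinct 90,653.73; Pioneer District 128,426.11.
Capped: Summit Precinct ($38,100); balance $230,000 reallocated over remaining lane-miles 211.4.
Shares after redistribution: Thornfield Township 63,538.32 → $63,500; Pioneer District 166,461.68 → $166,500.

Thornfield Township: $63,500 | Summit Precinct: $38,100 | Pioneer District: $166,500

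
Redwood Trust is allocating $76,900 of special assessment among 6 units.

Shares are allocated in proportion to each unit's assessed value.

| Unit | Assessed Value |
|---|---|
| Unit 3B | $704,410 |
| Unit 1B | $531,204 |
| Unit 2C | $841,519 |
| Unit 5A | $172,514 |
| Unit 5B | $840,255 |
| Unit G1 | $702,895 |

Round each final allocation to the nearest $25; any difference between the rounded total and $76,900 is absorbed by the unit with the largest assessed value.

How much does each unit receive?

Sum of assessed value: 704,410 + 531,204 + 841,519 + 172,514 + 840,255 + 702,895 = 3,792,797.
Proportional shares: Unit 3B 14,282.11; Unit 1B 10,770.31; Unit 2C 17,062.03; Unit 5A 3,497.77; Unit 5B 17,036.40; Unit G1 14,251.39.
Rounded to nearest $25: Unit 3B $14,275; Unit 1B $10,775; Unit 2C $17,050; Unit 5A $3,500; Unit 5B $17,025; Unit G1 $14,250. Sum = $76,875.
Difference $76,900 − $76,875 = +$25 applied to largest assessed value (Unit 2C): Unit 2C becomes $17,075.

Unit 3B: $14,275; Unit 1B: $10,775; Unit 2C: $17,075; Unit 5A: $3,500; Unit 5B: $17,025; Unit G1: $14,250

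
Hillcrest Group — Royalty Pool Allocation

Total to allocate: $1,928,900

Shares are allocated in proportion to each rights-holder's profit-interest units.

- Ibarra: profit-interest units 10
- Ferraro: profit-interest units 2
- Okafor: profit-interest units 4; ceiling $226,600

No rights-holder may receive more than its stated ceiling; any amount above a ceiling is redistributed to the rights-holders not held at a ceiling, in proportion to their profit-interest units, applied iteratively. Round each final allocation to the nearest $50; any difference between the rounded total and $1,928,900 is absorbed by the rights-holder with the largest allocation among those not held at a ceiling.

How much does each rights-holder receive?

Total profit-interest units = 16.
Unconstrained shares: Ibarra 1,205,562.50; Ferraro 241,112.50; Okafor 482,225.00.
Capped: Okafor ($226,600); remaining pool $1,702,300 reallocated over remaining profit-interest units 12.
Remaining shares: Ibarra 1,418,583.33 → $1,418,600; Ferraro 283,716.67 → $283,700.

Ibarra: $1,418,600 · Ferraro: $283,700 · Okafor: $226,600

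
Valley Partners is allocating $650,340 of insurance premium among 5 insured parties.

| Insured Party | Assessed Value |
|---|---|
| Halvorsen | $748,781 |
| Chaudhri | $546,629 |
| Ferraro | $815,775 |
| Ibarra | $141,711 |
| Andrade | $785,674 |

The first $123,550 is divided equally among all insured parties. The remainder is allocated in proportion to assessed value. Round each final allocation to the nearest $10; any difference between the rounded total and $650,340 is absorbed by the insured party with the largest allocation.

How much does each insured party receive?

$123,550 shared equally gives $24,710 per insured party.
Remainder $526,790 by assessed value (total 3,038,570): Halvorsen 129,814.47 → $129,810; Chaudhri 94,767.83 → $94,770; Ferraro 141,429.06 → $141,430; Ibarra 24,568.12 → $24,570; Andrade 136,210.52 → $136,210.
Totals: Halvorsen $24,710 + $129,810 = $154,520; Chaudhri $24,710 + $94,770 = $119,480; Ferraro $24,710 + $141,430 = $166,140; Ibarra $24,710 + $24,570 = $49,280; Andrade $24,710 + $136,210 = $160,920.

Halvorsen: $154,520 · Chaudhri: $119,480 · Ferraro: $166,140 · Ibarra: $49,280 · Andrade: $160,920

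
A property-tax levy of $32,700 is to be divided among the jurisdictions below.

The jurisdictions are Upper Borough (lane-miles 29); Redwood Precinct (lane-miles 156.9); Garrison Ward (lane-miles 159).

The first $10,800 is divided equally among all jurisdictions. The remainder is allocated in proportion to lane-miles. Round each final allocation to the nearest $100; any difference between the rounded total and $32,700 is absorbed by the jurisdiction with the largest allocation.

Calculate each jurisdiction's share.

Equal tier: $10,800 ÷ 3 = $3,600 apiece.
Remainder $21,900 by lane-miles (total 344.9): Upper Borough 1,841.40 → $1,800; Redwood Precinct 9,962.63 → $10,000; Garrison Ward 10,095.97 → $10,100.
Totals: Upper Borough $3,600 + $1,800 = $5,400; Redwood Precinct $3,600 + $10,000 = $13,600; Garrison Ward $3,600 + $10,100 = $13,700.

Upper Borough: $5,400 | Redwood Precinct: $13,600 | Garrison Ward: $13,700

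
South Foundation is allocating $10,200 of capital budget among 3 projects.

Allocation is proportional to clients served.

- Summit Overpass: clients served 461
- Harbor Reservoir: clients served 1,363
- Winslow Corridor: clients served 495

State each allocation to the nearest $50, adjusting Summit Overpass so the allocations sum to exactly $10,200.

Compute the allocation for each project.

Total clients served = 2,319.
Unrounded shares: Summit Overpass 461/2,319 × $10,200 = 2,027.68; Harbor Reservoir 1,363/2,319 × $10,200 = 5,995.08; Winslow Corridor 495/2,319 × $10,200 = 2,177.23.
After rounding ($50): Summit Overpass $2,050; Harbor Reservoir $6,000; Winslow Corridor $2,200. Sum = $10,250.
Difference $10,200 − $10,250 = −$50 applied to Summit Overpass: Summit Overpass becomes $2,000.

Summit Overpass: $2,000 · Harbor Reservoir: $6,000 · Winslow Corridor: $2,200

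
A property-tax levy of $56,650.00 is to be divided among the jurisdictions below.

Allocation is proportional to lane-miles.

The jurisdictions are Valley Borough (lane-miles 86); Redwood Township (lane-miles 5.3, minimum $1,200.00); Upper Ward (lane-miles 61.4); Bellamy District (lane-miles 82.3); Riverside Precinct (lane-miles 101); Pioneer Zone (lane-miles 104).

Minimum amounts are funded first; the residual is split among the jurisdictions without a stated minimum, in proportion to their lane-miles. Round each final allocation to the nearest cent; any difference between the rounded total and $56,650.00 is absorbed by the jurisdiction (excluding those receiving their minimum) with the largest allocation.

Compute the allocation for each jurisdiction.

Fund the minimums — Redwood Township $1,200.00. Balance $55,450.00.
Balance split over remaining lane-miles 434.7: Valley Borough 10,970.0943 → $10,970.09; Upper Ward 7,832.1371 → $7,832.14; Bellamy District 10,498.1251 → $10,498.13; Riverside Precinct 12,883.4829 → $12,883.48; Pioneer Zone 13,266.1606 → $13,266.16.

Valley Borough: $10,970.09 · Redwood Township: $1,200.00 · Upper Ward: $7,832.14 · Bellamy District: $10,498.13 · Riverside Precinct: $12,883.48 · Pioneer Zone: $13,266.16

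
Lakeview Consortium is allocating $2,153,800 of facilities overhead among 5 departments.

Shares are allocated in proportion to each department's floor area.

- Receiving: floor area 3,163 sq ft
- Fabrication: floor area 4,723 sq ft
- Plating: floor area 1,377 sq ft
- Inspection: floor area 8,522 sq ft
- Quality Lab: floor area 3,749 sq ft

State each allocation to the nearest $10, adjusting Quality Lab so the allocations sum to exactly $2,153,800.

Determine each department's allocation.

Receiving: $316,360 | Fabrication: $472,390 | Plating: $137,730 | Inspection: $852,360 | Quality Lab: $374,960

Combined floor area = 21,534.
Pro-rata amounts: Receiving 3,163/21,534 × $2,153,800 = 316,358.75; Fabrication 4,723/21,534 × $2,153,800 = 472,387.73; Plating 1,377/21,534 × $2,153,800 = 137,725.58; Inspection 8,522/21,534 × $2,153,800 = 852,358.30; Quality Lab 3,749/21,534 × $2,153,800 = 374,969.64.
Rounded to nearest $10: Receiving $316,360; Fabrication $472,390; Plating $137,730; Inspection $852,360; Quality Lab $374,970. Sum = $2,153,810.
Difference $2,153,800 − $2,153,810 = −$10 applied to Quality Lab: Quality Lab becomes $374,960.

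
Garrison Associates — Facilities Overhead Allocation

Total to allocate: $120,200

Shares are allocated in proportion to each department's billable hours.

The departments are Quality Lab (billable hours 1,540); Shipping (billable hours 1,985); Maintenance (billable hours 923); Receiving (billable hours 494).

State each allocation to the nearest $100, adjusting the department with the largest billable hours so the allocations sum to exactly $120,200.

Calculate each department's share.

Total billable hours = 1,540 + 1,985 + 923 + 494 = 4,942.
Pro-rata amounts: Quality Lab 37,456.09; Shipping 48,279.44; Maintenance 22,449.33; Receiving 12,015.14.
At nearest $100: Quality Lab $37,500; Shipping $48,300; Maintenance $22,400; Receiving $12,000. Sum = $120,200.
Rounded total matches; no reconciliation needed.

Quality Lab: $37,500; Shipping: $48,300; Maintenance: $22,400; Receiving: $12,000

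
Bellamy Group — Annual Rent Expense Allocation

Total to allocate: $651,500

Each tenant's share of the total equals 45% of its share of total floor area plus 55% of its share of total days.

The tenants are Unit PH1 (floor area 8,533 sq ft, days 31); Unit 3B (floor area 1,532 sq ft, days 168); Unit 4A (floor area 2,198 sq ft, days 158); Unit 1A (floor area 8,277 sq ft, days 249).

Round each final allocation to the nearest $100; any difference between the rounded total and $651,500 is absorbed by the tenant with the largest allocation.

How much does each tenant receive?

Totals — floor area 20,540, days 606.
Composite weights (45% floor area + 55% days): Unit PH1 0.2151; Unit 3B 0.1860; Unit 4A 0.1916; Unit 1A 0.4073.
Raw shares: Unit PH1 140,124.81; Unit 3B 121,204.43; Unit 4A 124,797.54; Unit 1A 265,373.23.
Rounded to nearest $100: Unit PH1 $140,100; Unit 3B $121,200; Unit 4A $124,800; Unit 1A $265,400. Sum = $651,500.
No rounding difference to absorb.

Unit PH1: $140,100; Unit 3B: $121,200; Unit 4A: $124,800; Unit 1A: $265,400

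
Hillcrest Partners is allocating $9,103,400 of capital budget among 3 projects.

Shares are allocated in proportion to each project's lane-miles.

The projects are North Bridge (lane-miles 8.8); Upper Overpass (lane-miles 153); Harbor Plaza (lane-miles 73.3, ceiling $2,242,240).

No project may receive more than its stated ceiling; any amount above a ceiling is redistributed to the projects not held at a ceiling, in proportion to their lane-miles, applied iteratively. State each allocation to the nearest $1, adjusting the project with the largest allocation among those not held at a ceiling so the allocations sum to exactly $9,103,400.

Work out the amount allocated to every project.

Sum of lane-miles: 235.1.
Pro-rata shares before constraints: North Bridge 340,748.28; Upper Overpass 5,924,373.46; Harbor Plaza 2,838,278.26.
Cap binds for Harbor Plaza ($2,242,240); remaining pool $6,861,160 reallocated over remaining lane-miles 161.8.
Redistributed shares: North Bridge 373,165.69 → $373,166; Upper Overpass 6,487,994.31 → $6,487,994.

North Bridge: $373,166 | Upper Overpass: $6,487,994 | Harbor Plaza: $2,242,240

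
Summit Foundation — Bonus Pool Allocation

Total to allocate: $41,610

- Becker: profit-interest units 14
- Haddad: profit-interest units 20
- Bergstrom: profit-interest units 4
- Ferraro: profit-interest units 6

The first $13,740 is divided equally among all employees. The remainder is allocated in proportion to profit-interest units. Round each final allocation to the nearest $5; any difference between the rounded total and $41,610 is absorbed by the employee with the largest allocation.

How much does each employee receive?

Equal tier: $13,740 ÷ 4 = $3,435 apiece.
Remainder $27,870 by profit-interest units (total 44): Becker 8,867.73 → $8,870; Haddad 12,668.18 → $12,670; Bergstrom 2,533.64 → $2,535; Ferraro 3,800.45 → $3,800.
Rounding difference −$5 on remainder applied to Haddad.
Totals: Becker $3,435 + $8,870 = $12,305; Haddad $3,435 + $12,665 = $16,100; Bergstrom $3,435 + $2,535 = $5,970; Ferraro $3,435 + $3,800 = $7,235.

Becker: $12,305 | Haddad: $16,100 | Bergstrom: $5,970 | Ferraro: $7,235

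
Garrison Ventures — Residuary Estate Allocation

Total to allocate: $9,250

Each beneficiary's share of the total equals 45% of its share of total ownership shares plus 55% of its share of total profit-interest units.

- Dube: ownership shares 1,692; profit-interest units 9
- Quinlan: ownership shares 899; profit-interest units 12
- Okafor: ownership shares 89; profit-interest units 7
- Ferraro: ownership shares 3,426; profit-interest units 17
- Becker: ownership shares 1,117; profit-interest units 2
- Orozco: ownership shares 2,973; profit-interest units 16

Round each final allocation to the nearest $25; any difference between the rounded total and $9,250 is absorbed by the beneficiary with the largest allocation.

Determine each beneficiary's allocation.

Dube: $1,425 · Quinlan: $1,325 · Okafor: $600 · Ferraro: $2,775 · Becker: $625 · Orozco: $2,500

Ownership shares total 10,196; profit-interest units total 63.
Combined weights (45% ownership shares + 55% profit-interest units): Dube 0.1532; Quinlan 0.1444; Okafor 0.0650; Ferraro 0.2996; Becker 0.0668; Orozco 0.2709.
Pro-rata amounts: Dube 1,417.54; Quinlan 1,336.06; Okafor 601.61; Ferraro 2,771.48; Becker 617.52; Orozco 2,505.79.
Rounded to nearest $25: Dube $1,425; Quinlan $1,325; Okafor $600; Ferraro $2,775; Becker $625; Orozco $2,500. Sum = $9,250.
Rounded total matches; no reconciliation needed.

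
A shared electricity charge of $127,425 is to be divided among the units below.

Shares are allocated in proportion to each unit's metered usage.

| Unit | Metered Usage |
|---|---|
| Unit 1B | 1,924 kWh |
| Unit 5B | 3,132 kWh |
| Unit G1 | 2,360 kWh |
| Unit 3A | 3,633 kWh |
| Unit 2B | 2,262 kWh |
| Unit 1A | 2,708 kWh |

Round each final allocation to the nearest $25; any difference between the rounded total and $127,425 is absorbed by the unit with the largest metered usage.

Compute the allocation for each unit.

Unit 1B: $15,300 | Unit 5B: $24,925 | Unit G1: $18,775 | Unit 3A: $28,875 | Unit 2B: $18,000 | Unit 1A: $21,550

Metered usage total: 16,019.
Proportional shares: Unit 1B 1,924/16,019 × $127,425 = 15,304.68; Unit 5B 3,132/16,019 × $127,425 = 24,913.86; Unit G1 2,360/16,019 × $127,425 = 18,772.89; Unit 3A 3,633/16,019 × $127,425 = 28,899.12; Unit 2B 2,262/16,019 × $127,425 = 17,993.34; Unit 1A 2,708/16,019 × $127,425 = 21,541.10.
After rounding ($25): Unit 1B $15,300; Unit 5B $24,925; Unit G1 $18,775; Unit 3A $28,900; Unit 2B $18,000; Unit 1A $21,550. Sum = $127,450.
Difference $127,425 − $127,450 = −$25 applied to largest metered usage (Unit 3A): Unit 3A becomes $28,875.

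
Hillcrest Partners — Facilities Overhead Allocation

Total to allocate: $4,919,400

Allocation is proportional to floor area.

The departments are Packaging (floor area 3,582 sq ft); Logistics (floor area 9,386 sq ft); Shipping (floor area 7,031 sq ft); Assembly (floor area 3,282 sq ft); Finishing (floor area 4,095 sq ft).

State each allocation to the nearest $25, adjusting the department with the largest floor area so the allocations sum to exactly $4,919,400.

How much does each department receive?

Packaging: $643,675 | Logistics: $1,686,650 | Shipping: $1,263,450 | Assembly: $589,775 | Finishing: $735,850

Total floor area = 3,582 + 9,386 + 7,031 + 3,282 + 4,095 = 27,376.
Proportional shares: Packaging 643,676.61; Logistics 1,686,641.16; Shipping 1,263,453.44; Assembly 589,767.34; Finishing 735,861.45.
Rounded to nearest $25: Packaging $643,675; Logistics $1,686,650; Shipping $1,263,450; Assembly $589,775; Finishing $735,850. Sum = $4,919,400.
No rounding difference to absorb.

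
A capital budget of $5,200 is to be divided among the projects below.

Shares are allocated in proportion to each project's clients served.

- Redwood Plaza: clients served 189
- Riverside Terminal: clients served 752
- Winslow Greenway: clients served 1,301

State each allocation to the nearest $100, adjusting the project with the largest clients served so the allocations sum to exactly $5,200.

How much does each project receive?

Redwood Plaza: $400 | Riverside Terminal: $1,700 | Winslow Greenway: $3,100

Combined clients served = 2,242.
Proportional shares: Redwood Plaza 189/2,242 × $5,200 = 438.36; Riverside Terminal 752/2,242 × $5,200 = 1,744.16; Winslow Greenway 1,301/2,242 × $5,200 = 3,017.48.
Rounded to nearest $100: Redwood Plaza $400; Riverside Terminal $1,700; Winslow Greenway $3,000. Sum = $5,100.
Difference $5,200 − $5,100 = +$100 applied to largest clients served (Winslow Greenway): Winslow Greenway becomes $3,100.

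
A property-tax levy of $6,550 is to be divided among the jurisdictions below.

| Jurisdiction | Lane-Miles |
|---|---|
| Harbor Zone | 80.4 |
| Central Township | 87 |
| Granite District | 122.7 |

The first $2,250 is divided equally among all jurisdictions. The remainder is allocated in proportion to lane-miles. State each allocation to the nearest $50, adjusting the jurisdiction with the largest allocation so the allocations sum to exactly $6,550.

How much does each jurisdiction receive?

First tranche $2,250 split equally: $750 each.
Remainder $4,300 by lane-miles (total 290.1): Harbor Zone 1,191.73 → $1,200; Central Township 1,289.56 → $1,300; Granite District 1,818.72 → $1,800.
Totals: Harbor Zone $750 + $1,200 = $1,950; Central Township $750 + $1,300 = $2,050; Granite District $750 + $1,800 = $2,550.

Harbor Zone: $1,950 | Central Township: $2,050 | Granite District: $2,550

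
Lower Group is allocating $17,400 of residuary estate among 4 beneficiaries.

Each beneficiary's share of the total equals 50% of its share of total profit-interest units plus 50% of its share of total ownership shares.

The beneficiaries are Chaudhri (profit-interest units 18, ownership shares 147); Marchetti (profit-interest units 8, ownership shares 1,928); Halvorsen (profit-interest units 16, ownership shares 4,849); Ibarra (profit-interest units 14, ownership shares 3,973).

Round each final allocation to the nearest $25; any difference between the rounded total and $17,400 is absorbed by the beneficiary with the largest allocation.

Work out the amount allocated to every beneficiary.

Totals — profit-interest units 56, ownership shares 10,897.
Composite weights (50% profit-interest units + 50% ownership shares): Chaudhri 0.1675; Marchetti 0.1599; Halvorsen 0.3653; Ibarra 0.3073.
Unrounded shares: Chaudhri 2,913.79; Marchetti 2,782.14; Halvorsen 6,357.08; Ibarra 5,346.98.
Rounded to nearest $25: Chaudhri $2,925; Marchetti $2,775; Halvorsen $6,350; Ibarra $5,350. Sum = $17,400.
No rounding difference to absorb.

Chaudhri: $2,925 · Marchetti: $2,775 · Halvorsen: $6,350 · Ibarra: $5,350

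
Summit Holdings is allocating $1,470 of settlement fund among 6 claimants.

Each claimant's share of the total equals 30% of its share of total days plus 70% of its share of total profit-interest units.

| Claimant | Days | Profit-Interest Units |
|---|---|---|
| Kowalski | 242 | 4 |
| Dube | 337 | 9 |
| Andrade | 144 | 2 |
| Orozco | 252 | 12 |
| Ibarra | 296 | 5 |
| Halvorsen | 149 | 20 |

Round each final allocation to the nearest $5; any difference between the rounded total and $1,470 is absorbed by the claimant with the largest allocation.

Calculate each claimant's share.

Days total 1,420; profit-interest units total 52.
Combined weights (30% days + 70% profit-interest units): Kowalski 0.1050; Dube 0.1924; Andrade 0.0573; Orozco 0.2148; Ibarra 0.1298; Halvorsen 0.3007.
Raw shares: Kowalski 154.31; Dube 282.76; Andrade 84.30; Orozco 315.72; Ibarra 190.87; Halvorsen 442.04.
Rounded to nearest $5: Kowalski $155; Dube $285; Andrade $85; Orozco $315; Ibarra $190; Halvorsen $440. Sum = $1,470.
No rounding difference to absorb.

Kowalski: $155 · Dube: $285 · Andrade: $85 · Orozco: $315 · Ibarra: $190 · Halvorsen: $440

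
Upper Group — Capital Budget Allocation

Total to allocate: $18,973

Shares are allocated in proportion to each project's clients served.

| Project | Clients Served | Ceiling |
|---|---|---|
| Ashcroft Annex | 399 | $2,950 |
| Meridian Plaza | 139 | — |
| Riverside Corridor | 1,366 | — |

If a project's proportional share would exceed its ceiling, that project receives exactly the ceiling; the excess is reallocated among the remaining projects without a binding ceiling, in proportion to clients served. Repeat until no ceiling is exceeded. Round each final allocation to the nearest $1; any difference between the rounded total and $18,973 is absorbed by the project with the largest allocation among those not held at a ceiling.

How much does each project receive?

Ashcroft Annex: $2,950 | Meridian Plaza: $1,480 | Riverside Corridor: $14,543

Sum of clients served: 1,904.
Pro-rata shares before constraints: Ashcroft Annex 3,975.96; Meridian Plaza 1,385.11; Riverside Corridor 13,611.93.
Capped: Ashcroft Annex ($2,950); balance $16,023 reallocated over remaining clients served 1,505.
Remaining shares: Meridian Plaza 1,479.87 → $1,480; Riverside Corridor 14,543.13 → $14,543.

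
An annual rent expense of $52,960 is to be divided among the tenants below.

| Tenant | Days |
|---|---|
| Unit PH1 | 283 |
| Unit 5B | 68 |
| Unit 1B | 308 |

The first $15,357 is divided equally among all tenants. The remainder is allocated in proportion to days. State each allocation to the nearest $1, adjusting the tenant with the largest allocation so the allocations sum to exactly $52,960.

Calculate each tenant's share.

Unit PH1: $21,267 · Unit 5B: $8,999 · Unit 1B: $22,694

Equal tier: $15,357 ÷ 3 = $5,119 apiece.
Remainder $37,603 by days (total 659): Unit PH1 16,148.18 → $16,148; Unit 5B 3,880.13 → $3,880; Unit 1B 17,574.69 → $17,575.
Totals: Unit PH1 $5,119 + $16,148 = $21,267; Unit 5B $5,119 + $3,880 = $8,999; Unit 1B $5,119 + $17,575 = $22,694.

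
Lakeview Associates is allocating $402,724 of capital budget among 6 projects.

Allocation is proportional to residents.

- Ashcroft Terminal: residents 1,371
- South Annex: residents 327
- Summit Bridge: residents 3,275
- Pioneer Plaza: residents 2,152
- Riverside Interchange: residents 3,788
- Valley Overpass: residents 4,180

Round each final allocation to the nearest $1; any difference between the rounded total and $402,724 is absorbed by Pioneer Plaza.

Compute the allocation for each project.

Residents total: 15,093.
Raw shares: Ashcroft Terminal 1,371/15,093 × $402,724 = 36,582.16; South Annex 327/15,093 × $402,724 = 8,725.29; Summit Bridge 3,275/15,093 × $402,724 = 87,386.28; Pioneer Plaza 2,152/15,093 × $402,724 = 57,421.46; Riverside Interchange 3,788/15,093 × $402,724 = 101,074.57; Valley Overpass 4,180/15,093 × $402,724 = 111,534.24.
At nearest $1: Ashcroft Terminal $36,582; South Annex $8,725; Summit Bridge $87,386; Pioneer Plaza $57,421; Riverside Interchange $101,075; Valley Overpass $111,534. Sum = $402,723.
Difference $402,724 − $402,723 = +$1 applied to Pioneer Plaza: Pioneer Plaza becomes $57,422.

Ashcroft Terminal: $36,582 | South Annex: $8,725 | Summit Bridge: $87,386 | Pioneer Plaza: $57,422 | Riverside Interchange: $101,075 | Valley Overpass: $111,534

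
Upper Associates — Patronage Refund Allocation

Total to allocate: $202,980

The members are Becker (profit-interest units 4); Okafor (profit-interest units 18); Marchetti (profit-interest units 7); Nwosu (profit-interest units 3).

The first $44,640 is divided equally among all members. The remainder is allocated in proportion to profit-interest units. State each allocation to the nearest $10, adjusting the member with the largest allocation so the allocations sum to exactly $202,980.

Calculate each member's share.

First tranche $44,640 split equally: $11,160 each.
Remainder $158,340 by profit-interest units (total 32): Becker 19,792.50 → $19,790; Okafor 89,066.25 → $89,070; Marchetti 34,636.88 → $34,640; Nwosu 14,844.38 → $14,840.
Totals: Becker $11,160 + $19,790 = $30,950; Okafor $11,160 + $89,070 = $100,230; Marchetti $11,160 + $34,640 = $45,800; Nwosu $11,160 + $14,840 = $26,000.

Becker: $30,950 | Okafor: $100,230 | Marchetti: $45,800 | Nwosu: $26,000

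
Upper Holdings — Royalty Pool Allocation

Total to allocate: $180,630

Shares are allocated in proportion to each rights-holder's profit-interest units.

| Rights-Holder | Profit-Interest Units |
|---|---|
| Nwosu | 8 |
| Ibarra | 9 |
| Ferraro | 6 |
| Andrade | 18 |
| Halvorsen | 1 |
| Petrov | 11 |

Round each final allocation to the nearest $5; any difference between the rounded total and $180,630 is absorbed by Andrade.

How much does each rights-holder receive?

Nwosu: $27,265 · Ibarra: $30,675 · Ferraro: $20,450 · Andrade: $61,340 · Halvorsen: $3,410 · Petrov: $37,490

Combined profit-interest units = 53.
Pro-rata amounts: Nwosu 8/53 × $180,630 = 27,264.91; Ibarra 9/53 × $180,630 = 30,673.02; Ferraro 6/53 × $180,630 = 20,448.68; Andrade 18/53 × $180,630 = 61,346.04; Halvorsen 1/53 × $180,630 = 3,408.11; Petrov 11/53 × $180,630 = 37,489.25.
After rounding ($5): Nwosu $27,265; Ibarra $30,675; Ferraro $20,450; Andrade $61,345; Halvorsen $3,410; Petrov $37,490. Sum = $180,635.
Difference $180,630 − $180,635 = −$5 applied to Andrade: Andrade becomes $61,340.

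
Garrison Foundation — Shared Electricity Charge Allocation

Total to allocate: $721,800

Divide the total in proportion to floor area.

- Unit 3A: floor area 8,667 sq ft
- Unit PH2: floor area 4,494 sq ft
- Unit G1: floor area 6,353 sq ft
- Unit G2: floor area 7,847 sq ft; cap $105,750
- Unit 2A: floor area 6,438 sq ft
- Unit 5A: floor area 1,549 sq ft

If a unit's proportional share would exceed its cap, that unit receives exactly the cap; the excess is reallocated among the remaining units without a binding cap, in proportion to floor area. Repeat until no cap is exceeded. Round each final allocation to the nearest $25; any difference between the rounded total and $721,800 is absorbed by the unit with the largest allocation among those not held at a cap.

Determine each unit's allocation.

Sum of floor area: 35,348.
Unconstrained shares: Unit 3A 176,978.63; Unit PH2 91,766.70; Unit G1 129,727.15; Unit G2 160,234.37; Unit 2A 131,462.84; Unit 5A 31,630.31.
Cap binds for Unit G2 ($105,750); balance $616,050 reallocated over remaining floor area 27,501.
Shares after redistribution: Unit 3A 194,149.50 → $194,150; Unit PH2 100,670.11 → $100,675; Unit G1 142,313.58 → $142,325; Unit 2A 144,217.66 → $144,225; Unit 5A 34,699.15 → $34,700.
Rounding difference −$25 applied to Unit 3A → $194,125.

Unit 3A: $194,125 | Unit PH2: $100,675 | Unit G1: $142,325 | Unit G2: $105,750 | Unit 2A: $144,225 | Unit 5A: $34,700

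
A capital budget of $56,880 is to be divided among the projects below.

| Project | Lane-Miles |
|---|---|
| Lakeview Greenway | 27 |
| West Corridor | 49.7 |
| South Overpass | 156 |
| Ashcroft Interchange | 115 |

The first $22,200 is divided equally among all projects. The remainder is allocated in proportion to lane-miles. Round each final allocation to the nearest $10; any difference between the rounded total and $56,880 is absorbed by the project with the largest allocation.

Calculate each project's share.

Lakeview Greenway: $8,240; West Corridor: $10,510; South Overpass: $21,110; Ashcroft Interchange: $17,020

First tranche $22,200 split equally: $5,550 each.
Remainder $34,680 by lane-miles (total 347.7): Lakeview Greenway 2,693.01 → $2,690; West Corridor 4,957.14 → $4,960; South Overpass 15,559.62 → $15,560; Ashcroft Interchange 11,470.23 → $11,470.
Totals: Lakeview Greenway $5,550 + $2,690 = $8,240; West Corridor $5,550 + $4,960 = $10,510; South Overpass $5,550 + $15,560 = $21,110; Ashcroft Interchange $5,550 + $11,470 = $17,020.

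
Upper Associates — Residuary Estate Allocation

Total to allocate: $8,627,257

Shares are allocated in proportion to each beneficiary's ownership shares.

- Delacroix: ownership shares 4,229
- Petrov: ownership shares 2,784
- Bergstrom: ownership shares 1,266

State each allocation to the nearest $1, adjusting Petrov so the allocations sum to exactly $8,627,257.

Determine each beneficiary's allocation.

Combined ownership shares = 8,279.
Raw shares: Delacroix 4,229/8,279 × $8,627,257 = 4,406,893.33; Petrov 2,784/8,279 × $8,627,257 = 2,901,109.25; Bergstrom 1,266/8,279 × $8,627,257 = 1,319,254.42.
At nearest $1: Delacroix $4,406,893; Petrov $2,901,109; Bergstrom $1,319,254. Sum = $8,627,256.
Difference $8,627,257 − $8,627,256 = +$1 applied to Petrov: Petrov becomes $2,901,110.

Delacroix: $4,406,893 · Petrov: $2,901,110 · Bergstrom: $1,319,254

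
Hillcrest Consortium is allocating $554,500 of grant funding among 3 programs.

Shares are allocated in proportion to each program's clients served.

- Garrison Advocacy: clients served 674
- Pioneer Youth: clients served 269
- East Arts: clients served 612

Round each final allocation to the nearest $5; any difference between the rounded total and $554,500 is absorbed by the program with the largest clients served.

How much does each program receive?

Garrison Advocacy: $240,340 · Pioneer Youth: $95,925 · East Arts: $218,235

Total clients served = 674 + 269 + 612 = 1,555.
Unrounded shares: Garrison Advocacy 240,342.77; Pioneer Youth 95,923.15; East Arts 218,234.08.
At nearest $5: Garrison Advocacy $240,345; Pioneer Youth $95,925; East Arts $218,235. Sum = $554,505.
Difference $554,500 − $554,505 = −$5 applied to largest clients served (Garrison Advocacy): Garrison Advocacy becomes $240,340.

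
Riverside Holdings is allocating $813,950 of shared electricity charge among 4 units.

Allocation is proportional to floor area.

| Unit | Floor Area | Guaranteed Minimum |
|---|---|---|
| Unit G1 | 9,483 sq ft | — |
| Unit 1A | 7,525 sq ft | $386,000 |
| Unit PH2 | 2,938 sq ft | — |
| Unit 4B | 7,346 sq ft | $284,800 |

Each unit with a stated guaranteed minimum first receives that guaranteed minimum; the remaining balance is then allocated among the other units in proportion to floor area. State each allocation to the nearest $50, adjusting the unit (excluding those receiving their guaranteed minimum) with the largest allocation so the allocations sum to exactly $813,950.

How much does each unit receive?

Unit G1: $109,300; Unit 1A: $386,000; Unit PH2: $33,850; Unit 4B: $284,800

Guaranteed amounts: Unit 1A $386,000; Unit 4B $284,800. Residual $143,150.
Residual split over remaining floor area 12,421: Unit G1 109,290.03 → $109,300; Unit PH2 33,859.97 → $33,850.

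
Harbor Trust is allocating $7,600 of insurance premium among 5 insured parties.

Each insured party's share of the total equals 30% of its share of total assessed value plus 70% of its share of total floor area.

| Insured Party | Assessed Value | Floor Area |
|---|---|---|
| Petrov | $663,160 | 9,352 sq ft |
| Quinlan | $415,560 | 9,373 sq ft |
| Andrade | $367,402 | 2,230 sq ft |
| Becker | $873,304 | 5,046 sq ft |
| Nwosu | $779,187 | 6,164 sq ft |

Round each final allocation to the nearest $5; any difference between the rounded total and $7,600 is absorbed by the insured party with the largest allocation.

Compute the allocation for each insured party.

Petrov: $2,035 | Quinlan: $1,855 | Andrade: $640 | Becker: $1,475 | Nwosu: $1,595

Assessed value total 3,098,613; floor area total 32,165.
Blended shares (30% assessed value + 70% floor area): Petrov 0.2677; Quinlan 0.2442; Andrade 0.0841; Becker 0.1944; Nwosu 0.2096.
Pro-rata amounts: Petrov 2,034.76; Quinlan 1,856.04; Andrade 639.17; Becker 1,477.18; Nwosu 1,592.84.
Rounded to nearest $5: Petrov $2,035; Quinlan $1,855; Andrade $640; Becker $1,475; Nwosu $1,595. Sum = $7,600.
Rounded total matches; no reconciliation needed.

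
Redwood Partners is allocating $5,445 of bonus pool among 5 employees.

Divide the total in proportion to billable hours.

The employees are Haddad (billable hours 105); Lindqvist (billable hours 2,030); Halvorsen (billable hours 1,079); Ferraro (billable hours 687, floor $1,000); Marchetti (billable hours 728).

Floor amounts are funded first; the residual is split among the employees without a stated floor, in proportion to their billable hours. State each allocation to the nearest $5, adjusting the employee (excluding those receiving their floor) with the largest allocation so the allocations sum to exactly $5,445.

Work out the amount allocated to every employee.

Haddad: $120 · Lindqvist: $2,290 · Halvorsen: $1,215 · Ferraro: $1,000 · Marchetti: $820

Fund the minimums — Ferraro $1,000. Remaining pool $4,445.
Remaining pool split over remaining billable hours 3,942: Haddad 118.40 → $120; Lindqvist 2,289.03 → $2,290; Halvorsen 1,216.68 → $1,215; Marchetti 820.89 → $820.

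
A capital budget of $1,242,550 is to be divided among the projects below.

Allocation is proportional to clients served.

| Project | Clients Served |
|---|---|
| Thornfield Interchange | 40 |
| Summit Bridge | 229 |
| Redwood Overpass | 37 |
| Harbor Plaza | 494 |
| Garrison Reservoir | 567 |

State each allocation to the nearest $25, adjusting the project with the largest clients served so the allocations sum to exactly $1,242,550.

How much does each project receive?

Clients served total: 40 + 229 + 37 + 494 + 567 = 1,367.
Pro-rata amounts: Thornfield Interchange 36,358.45; Summit Bridge 208,152.12; Redwood Overpass 33,631.57; Harbor Plaza 449,026.85; Garrison Reservoir 515,381.02.
Rounded to nearest $25: Thornfield Interchange $36,350; Summit Bridge $208,150; Redwood Overpass $33,625; Harbor Plaza $449,025; Garrison Reservoir $515,375. Sum = $1,242,525.
Difference $1,242,550 − $1,242,525 = +$25 applied to largest clients served (Garrison Reservoir): Garrison Reservoir becomes $515,400.

Thornfield Interchange: $36,350 | Summit Bridge: $208,150 | Redwood Overpass: $33,625 | Harbor Plaza: $449,025 | Garrison Reservoir: $515,400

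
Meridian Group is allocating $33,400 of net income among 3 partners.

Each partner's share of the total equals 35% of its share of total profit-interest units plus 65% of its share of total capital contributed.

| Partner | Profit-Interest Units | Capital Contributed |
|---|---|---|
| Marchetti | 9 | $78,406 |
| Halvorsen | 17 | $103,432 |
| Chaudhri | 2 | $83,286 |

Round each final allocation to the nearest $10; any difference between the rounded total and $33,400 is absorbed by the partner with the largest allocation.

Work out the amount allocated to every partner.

Profit-interest units total 28; capital contributed total 265,124.
Combined weights (35% profit-interest units + 65% capital contributed): Marchetti 0.3047; Halvorsen 0.4661; Chaudhri 0.2292.
Pro-rata amounts: Marchetti 10,177.87; Halvorsen 15,567.15; Chaudhri 7,654.98.
After rounding ($10): Marchetti $10,180; Halvorsen $15,570; Chaudhri $7,650. Sum = $33,400.
Rounded total matches; no reconciliation needed.

Marchetti: $10,180; Halvorsen: $15,570; Chaudhri: $7,650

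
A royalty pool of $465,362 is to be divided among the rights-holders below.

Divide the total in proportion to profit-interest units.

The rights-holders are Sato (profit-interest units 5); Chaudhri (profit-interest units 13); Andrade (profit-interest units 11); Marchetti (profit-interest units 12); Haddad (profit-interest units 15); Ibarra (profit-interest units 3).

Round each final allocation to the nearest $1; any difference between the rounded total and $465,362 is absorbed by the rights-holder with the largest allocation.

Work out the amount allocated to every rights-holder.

Sato: $39,437 · Chaudhri: $102,537 · Andrade: $86,762 · Marchetti: $94,650 · Haddad: $118,314 · Ibarra: $23,662

Sum of profit-interest units: 59.
Raw shares: Sato 5/59 × $465,362 = 39,437.46; Chaudhri 13/59 × $465,362 = 102,537.39; Andrade 11/59 × $465,362 = 86,762.41; Marchetti 12/59 × $465,362 = 94,649.90; Haddad 15/59 × $465,362 = 118,312.37; Ibarra 3/59 × $465,362 = 23,662.47.
Rounded to nearest $1: Sato $39,437; Chaudhri $102,537; Andrade $86,762; Marchetti $94,650; Haddad $118,312; Ibarra $23,662. Sum = $465,360.
Difference $465,362 − $465,360 = +$2 applied to largest allocation (Haddad): Haddad becomes $118,314.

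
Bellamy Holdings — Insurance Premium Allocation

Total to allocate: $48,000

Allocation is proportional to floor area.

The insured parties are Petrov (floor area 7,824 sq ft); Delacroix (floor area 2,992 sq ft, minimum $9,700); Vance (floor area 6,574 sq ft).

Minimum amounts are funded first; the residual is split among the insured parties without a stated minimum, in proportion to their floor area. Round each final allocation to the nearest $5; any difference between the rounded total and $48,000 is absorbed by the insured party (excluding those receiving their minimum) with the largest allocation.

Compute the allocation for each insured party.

Petrov: $20,815; Delacroix: $9,700; Vance: $17,485

Minimums first: Delacroix $9,700. Balance $38,300.
Balance split over remaining floor area 14,398: Petrov 20,812.56 → $20,815; Vance 17,487.44 → $17,485.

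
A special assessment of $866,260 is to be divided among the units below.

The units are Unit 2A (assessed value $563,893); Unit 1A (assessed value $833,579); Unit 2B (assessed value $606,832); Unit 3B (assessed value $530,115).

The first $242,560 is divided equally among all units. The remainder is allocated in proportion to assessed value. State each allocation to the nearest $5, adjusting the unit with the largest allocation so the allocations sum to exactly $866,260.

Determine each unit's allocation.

Equal tier: $242,560 ÷ 4 = $60,640 apiece.
Remainder $623,700 by assessed value (total 2,534,419): Unit 2A 138,769.50 → $138,770; Unit 1A 205,137.04 → $205,135; Unit 2B 149,336.44 → $149,335; Unit 3B 130,457.01 → $130,455.
Rounding difference +$5 on remainder applied to Unit 1A.
Totals: Unit 2A $60,640 + $138,770 = $199,410; Unit 1A $60,640 + $205,140 = $265,780; Unit 2B $60,640 + $149,335 = $209,975; Unit 3B $60,640 + $130,455 = $191,095.

Unit 2A: $199,410 · Unit 1A: $265,780 · Unit 2B: $209,975 · Unit 3B: $191,095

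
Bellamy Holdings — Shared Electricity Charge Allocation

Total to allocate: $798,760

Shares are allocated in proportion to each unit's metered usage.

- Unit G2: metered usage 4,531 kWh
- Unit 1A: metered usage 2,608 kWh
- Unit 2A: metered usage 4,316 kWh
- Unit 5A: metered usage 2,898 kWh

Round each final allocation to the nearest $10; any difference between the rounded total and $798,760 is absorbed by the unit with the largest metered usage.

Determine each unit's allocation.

Unit G2: $252,150 · Unit 1A: $145,140 · Unit 2A: $240,190 · Unit 5A: $161,280

Metered usage total: 4,531 + 2,608 + 4,316 + 2,898 = 14,353.
Raw shares: Unit G2 252,155.06; Unit 1A 145,138.03; Unit 2A 240,190.08; Unit 5A 161,276.84.
At nearest $10: Unit G2 $252,160; Unit 1A $145,140; Unit 2A $240,190; Unit 5A $161,280. Sum = $798,770.
Difference $798,760 − $798,770 = −$10 applied to largest metered usage (Unit G2): Unit G2 becomes $252,150.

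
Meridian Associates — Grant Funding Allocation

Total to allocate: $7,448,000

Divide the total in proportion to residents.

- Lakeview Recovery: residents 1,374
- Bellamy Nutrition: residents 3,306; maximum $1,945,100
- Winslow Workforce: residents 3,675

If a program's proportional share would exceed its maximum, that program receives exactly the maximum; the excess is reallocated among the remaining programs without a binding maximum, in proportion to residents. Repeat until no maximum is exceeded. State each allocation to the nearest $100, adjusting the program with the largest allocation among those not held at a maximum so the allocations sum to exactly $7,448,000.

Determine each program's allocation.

Lakeview Recovery: $1,497,500 | Bellamy Nutrition: $1,945,100 | Winslow Workforce: $4,005,400

Sum of residents: 8,355.
Proportional shares (ignoring caps): Lakeview Recovery 1,224,841.65; Bellamy Nutrition 2,947,108.08; Winslow Workforce 3,276,050.27.
Held at cap: Bellamy Nutrition ($1,945,100); remaining pool $5,502,900 reallocated over remaining residents 5,049.
Remaining shares: Lakeview Recovery 1,497,521.21 → $1,497,500; Winslow Workforce 4,005,378.79 → $4,005,400.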